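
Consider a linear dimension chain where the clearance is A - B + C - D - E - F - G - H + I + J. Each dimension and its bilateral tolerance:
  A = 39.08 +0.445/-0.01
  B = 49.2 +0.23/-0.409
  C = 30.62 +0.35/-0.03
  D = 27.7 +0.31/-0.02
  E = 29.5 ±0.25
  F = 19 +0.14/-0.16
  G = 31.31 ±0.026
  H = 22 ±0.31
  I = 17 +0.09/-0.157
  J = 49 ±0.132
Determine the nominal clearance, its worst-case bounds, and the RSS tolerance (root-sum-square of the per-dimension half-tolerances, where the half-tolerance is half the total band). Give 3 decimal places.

Stack each dimension's contribution:
  +A: nom +39.080 → Σnom=39.080; wc +0.445/-0.010 → slack +0.445/-0.010; half-tol=0.228, Σhalf²=0.051756
  -B: nom -49.200 → Σnom=-10.120; wc +0.409/-0.230 → slack +0.854/-0.240; half-tol=0.320, Σhalf²=0.153836
  +C: nom +30.620 → Σnom=20.500; wc +0.350/-0.030 → slack +1.204/-0.270; half-tol=0.190, Σhalf²=0.189936
  -D: nom -27.700 → Σnom=-7.200; wc +0.020/-0.310 → slack +1.224/-0.580; half-tol=0.165, Σhalf²=0.217161
  -E: nom -29.500 → Σnom=-36.700; wc +0.250/-0.250 → slack +1.474/-0.830; half-tol=0.250, Σhalf²=0.279662
  -F: nom -19.000 → Σnom=-55.700; wc +0.160/-0.140 → slack +1.634/-0.970; half-tol=0.150, Σhalf²=0.302162
  -G: nom -31.310 → Σnom=-87.010; wc +0.026/-0.026 → slack +1.660/-0.996; half-tol=0.026, Σhalf²=0.302838
  -H: nom -22.000 → Σnom=-109.010; wc +0.310/-0.310 → slack +1.970/-1.306; half-tol=0.310, Σhalf²=0.398938
  +I: nom +17.000 → Σnom=-92.010; wc +0.090/-0.157 → slack +2.060/-1.463; half-tol=0.123, Σhalf²=0.414190
  +J: nom +49.000 → Σnom=-43.010; wc +0.132/-0.132 → slack +2.192/-1.595; half-tol=0.132, Σhalf²=0.431614
Nominal = -43.010. Worst-case = [-43.010 - 1.595, -43.010 + 2.192] = [-44.605, -40.818]. RSS = √0.431614 = 0.657.

nominal=-43.010 wc=[-44.605,-40.818] rss=0.657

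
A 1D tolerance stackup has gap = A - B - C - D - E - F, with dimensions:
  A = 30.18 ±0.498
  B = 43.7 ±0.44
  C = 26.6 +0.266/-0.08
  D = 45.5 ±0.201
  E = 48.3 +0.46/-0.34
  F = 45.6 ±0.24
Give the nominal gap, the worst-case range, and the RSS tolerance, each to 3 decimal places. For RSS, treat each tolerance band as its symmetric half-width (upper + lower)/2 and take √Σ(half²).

nominal=-179.520 wc=[-181.625,-177.721] rss=0.854

Stack each dimension's contribution:
  +A: nom +30.180 → Σnom=30.180; wc +0.498/-0.498 → slack +0.498/-0.498; half-tol=0.498, Σhalf²=0.248004
  -B: nom -43.700 → Σnom=-13.520; wc +0.440/-0.440 → slack +0.938/-0.938; half-tol=0.440, Σhalf²=0.441604
  -C: nom -26.600 → Σnom=-40.120; wc +0.080/-0.266 → slack +1.018/-1.204; half-tol=0.173, Σhalf²=0.471533
  -D: nom -45.500 → Σnom=-85.620; wc +0.201/-0.201 → slack +1.219/-1.405; half-tol=0.201, Σhalf²=0.511934
  -E: nom -48.300 → Σnom=-133.920; wc +0.340/-0.460 → slack +1.559/-1.865; half-tol=0.400, Σhalf²=0.671934
  -F: nom -45.600 → Σnom=-179.520; wc +0.240/-0.240 → slack +1.799/-2.105; half-tol=0.240, Σhalf²=0.729534
Nominal = -179.520. Worst-case = [-179.520 - 2.105, -179.520 + 1.799] = [-181.625, -177.721]. RSS = √0.729534 = 0.854.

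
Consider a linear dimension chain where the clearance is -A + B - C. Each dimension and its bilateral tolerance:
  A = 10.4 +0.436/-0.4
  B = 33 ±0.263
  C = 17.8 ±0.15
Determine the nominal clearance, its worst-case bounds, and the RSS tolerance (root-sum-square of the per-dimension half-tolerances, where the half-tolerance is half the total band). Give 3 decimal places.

nominal=4.800 wc=[3.951,5.613] rss=0.516

Stack each dimension's contribution:
  -A: nom -10.400 → Σnom=-10.400; wc +0.400/-0.436 → slack +0.400/-0.436; half-tol=0.418, Σhalf²=0.174724
  +B: nom +33.000 → Σnom=22.600; wc +0.263/-0.263 → slack +0.663/-0.699; half-tol=0.263, Σhalf²=0.243893
  -C: nom -17.800 → Σnom=4.800; wc +0.150/-0.150 → slack +0.813/-0.849; half-tol=0.150, Σhalf²=0.266393
Nominal = 4.800. Worst-case = [4.800 - 0.849, 4.800 + 0.813] = [3.951, 5.613]. RSS = √0.266393 = 0.516.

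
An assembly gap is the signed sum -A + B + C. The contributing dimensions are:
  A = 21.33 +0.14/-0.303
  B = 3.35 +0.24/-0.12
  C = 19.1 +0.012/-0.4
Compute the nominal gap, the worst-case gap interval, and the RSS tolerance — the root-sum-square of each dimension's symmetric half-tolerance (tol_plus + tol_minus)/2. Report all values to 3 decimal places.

Stack each dimension's contribution:
  -A: nom -21.330 → Σnom=-21.330; wc +0.303/-0.140 → slack +0.303/-0.140; half-tol=0.222, Σhalf²=0.049062
  +B: nom +3.350 → Σnom=-17.980; wc +0.240/-0.120 → slack +0.543/-0.260; half-tol=0.180, Σhalf²=0.081462
  +C: nom +19.100 → Σnom=1.120; wc +0.012/-0.400 → slack +0.555/-0.660; half-tol=0.206, Σhalf²=0.123898
Nominal = 1.120. Worst-case = [1.120 - 0.660, 1.120 + 0.555] = [0.460, 1.675]. RSS = √0.123898 = 0.352.

nominal=1.120 wc=[0.460,1.675] rss=0.352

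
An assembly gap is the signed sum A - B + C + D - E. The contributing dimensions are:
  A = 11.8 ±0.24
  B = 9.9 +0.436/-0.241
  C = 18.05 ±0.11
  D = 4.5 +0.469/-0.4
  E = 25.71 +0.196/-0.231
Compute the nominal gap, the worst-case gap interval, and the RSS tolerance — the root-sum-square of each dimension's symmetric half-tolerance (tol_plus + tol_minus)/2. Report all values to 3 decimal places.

nominal=-1.260 wc=[-2.642,0.031] rss=0.647

Stack each dimension's contribution:
  +A: nom +11.800 → Σnom=11.800; wc +0.240/-0.240 → slack +0.240/-0.240; half-tol=0.240, Σhalf²=0.057600
  -B: nom -9.900 → Σnom=1.900; wc +0.241/-0.436 → slack +0.481/-0.676; half-tol=0.339, Σhalf²=0.172182
  +C: nom +18.050 → Σnom=19.950; wc +0.110/-0.110 → slack +0.591/-0.786; half-tol=0.110, Σhalf²=0.184282
  +D: nom +4.500 → Σnom=24.450; wc +0.469/-0.400 → slack +1.060/-1.186; half-tol=0.434, Σhalf²=0.373073
  -E: nom -25.710 → Σnom=-1.260; wc +0.231/-0.196 → slack +1.291/-1.382; half-tol=0.214, Σhalf²=0.418655
Nominal = -1.260. Worst-case = [-1.260 - 1.382, -1.260 + 1.291] = [-2.642, 0.031]. RSS = √0.418655 = 0.647.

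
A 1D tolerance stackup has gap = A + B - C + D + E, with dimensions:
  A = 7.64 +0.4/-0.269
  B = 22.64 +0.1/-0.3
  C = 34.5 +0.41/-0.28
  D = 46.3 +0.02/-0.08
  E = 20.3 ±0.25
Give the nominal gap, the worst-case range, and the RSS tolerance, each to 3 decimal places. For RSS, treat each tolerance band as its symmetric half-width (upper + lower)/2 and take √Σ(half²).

nominal=62.380 wc=[61.071,63.430] rss=0.580

Stack each dimension's contribution:
  +A: nom +7.640 → Σnom=7.640; wc +0.400/-0.269 → slack +0.400/-0.269; half-tol=0.335, Σhalf²=0.111890
  +B: nom +22.640 → Σnom=30.280; wc +0.100/-0.300 → slack +0.500/-0.569; half-tol=0.200, Σhalf²=0.151890
  -C: nom -34.500 → Σnom=-4.220; wc +0.280/-0.410 → slack +0.780/-0.979; half-tol=0.345, Σhalf²=0.270915
  +D: nom +46.300 → Σnom=42.080; wc +0.020/-0.080 → slack +0.800/-1.059; half-tol=0.050, Σhalf²=0.273415
  +E: nom +20.300 → Σnom=62.380; wc +0.250/-0.250 → slack +1.050/-1.309; half-tol=0.250, Σhalf²=0.335915
Nominal = 62.380. Worst-case = [62.380 - 1.309, 62.380 + 1.050] = [61.071, 63.430]. RSS = √0.335915 = 0.580.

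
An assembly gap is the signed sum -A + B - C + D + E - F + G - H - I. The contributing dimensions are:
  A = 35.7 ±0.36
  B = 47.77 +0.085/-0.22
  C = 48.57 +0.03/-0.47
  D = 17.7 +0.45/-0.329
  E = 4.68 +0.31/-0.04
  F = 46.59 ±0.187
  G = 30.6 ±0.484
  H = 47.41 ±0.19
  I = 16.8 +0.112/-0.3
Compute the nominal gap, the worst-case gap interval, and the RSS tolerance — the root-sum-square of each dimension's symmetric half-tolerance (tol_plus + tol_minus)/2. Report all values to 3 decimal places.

Stack each dimension's contribution:
  -A: nom -35.700 → Σnom=-35.700; wc +0.360/-0.360 → slack +0.360/-0.360; half-tol=0.360, Σhalf²=0.129600
  +B: nom +47.770 → Σnom=12.070; wc +0.085/-0.220 → slack +0.445/-0.580; half-tol=0.152, Σhalf²=0.152856
  -C: nom -48.570 → Σnom=-36.500; wc +0.470/-0.030 → slack +0.915/-0.610; half-tol=0.250, Σhalf²=0.215356
  +D: nom +17.700 → Σnom=-18.800; wc +0.450/-0.329 → slack +1.365/-0.939; half-tol=0.390, Σhalf²=0.367067
  +E: nom +4.680 → Σnom=-14.120; wc +0.310/-0.040 → slack +1.675/-0.979; half-tol=0.175, Σhalf²=0.397692
  -F: nom -46.590 → Σnom=-60.710; wc +0.187/-0.187 → slack +1.862/-1.166; half-tol=0.187, Σhalf²=0.432661
  +G: nom +30.600 → Σnom=-30.110; wc +0.484/-0.484 → slack +2.346/-1.650; half-tol=0.484, Σhalf²=0.666917
  -H: nom -47.410 → Σnom=-77.520; wc +0.190/-0.190 → slack +2.536/-1.840; half-tol=0.190, Σhalf²=0.703017
  -I: nom -16.800 → Σnom=-94.320; wc +0.300/-0.112 → slack +2.836/-1.952; half-tol=0.206, Σhalf²=0.745453
Nominal = -94.320. Worst-case = [-94.320 - 1.952, -94.320 + 2.836] = [-96.272, -91.484]. RSS = √0.745453 = 0.863.

nominal=-94.320 wc=[-96.272,-91.484] rss=0.863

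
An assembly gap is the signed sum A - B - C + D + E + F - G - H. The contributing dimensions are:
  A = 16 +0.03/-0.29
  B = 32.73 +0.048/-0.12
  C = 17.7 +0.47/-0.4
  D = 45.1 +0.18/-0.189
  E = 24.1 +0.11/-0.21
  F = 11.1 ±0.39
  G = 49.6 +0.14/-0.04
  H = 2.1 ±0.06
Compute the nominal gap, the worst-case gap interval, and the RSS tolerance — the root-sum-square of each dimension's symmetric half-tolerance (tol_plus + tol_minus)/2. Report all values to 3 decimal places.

Stack each dimension's contribution:
  +A: nom +16.000 → Σnom=16.000; wc +0.030/-0.290 → slack +0.030/-0.290; half-tol=0.160, Σhalf²=0.025600
  -B: nom -32.730 → Σnom=-16.730; wc +0.120/-0.048 → slack +0.150/-0.338; half-tol=0.084, Σhalf²=0.032656
  -C: nom -17.700 → Σnom=-34.430; wc +0.400/-0.470 → slack +0.550/-0.808; half-tol=0.435, Σhalf²=0.221881
  +D: nom +45.100 → Σnom=10.670; wc +0.180/-0.189 → slack +0.730/-0.997; half-tol=0.184, Σhalf²=0.255921
  +E: nom +24.100 → Σnom=34.770; wc +0.110/-0.210 → slack +0.840/-1.207; half-tol=0.160, Σhalf²=0.281521
  +F: nom +11.100 → Σnom=45.870; wc +0.390/-0.390 → slack +1.230/-1.597; half-tol=0.390, Σhalf²=0.433621
  -G: nom -49.600 → Σnom=-3.730; wc +0.040/-0.140 → slack +1.270/-1.737; half-tol=0.090, Σhalf²=0.441721
  -H: nom -2.100 → Σnom=-5.830; wc +0.060/-0.060 → slack +1.330/-1.797; half-tol=0.060, Σhalf²=0.445321
Nominal = -5.830. Worst-case = [-5.830 - 1.797, -5.830 + 1.330] = [-7.627, -4.500]. RSS = √0.445321 = 0.667.

nominal=-5.830 wc=[-7.627,-4.500] rss=0.667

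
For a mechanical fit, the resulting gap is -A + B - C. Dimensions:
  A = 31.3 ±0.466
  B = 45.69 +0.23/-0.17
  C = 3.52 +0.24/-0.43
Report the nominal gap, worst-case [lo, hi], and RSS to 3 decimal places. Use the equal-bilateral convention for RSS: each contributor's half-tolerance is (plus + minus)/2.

Stack each dimension's contribution:
  -A: nom -31.300 → Σnom=-31.300; wc +0.466/-0.466 → slack +0.466/-0.466; half-tol=0.466, Σhalf²=0.217156
  +B: nom +45.690 → Σnom=14.390; wc +0.230/-0.170 → slack +0.696/-0.636; half-tol=0.200, Σhalf²=0.257156
  -C: nom -3.520 → Σnom=10.870; wc +0.430/-0.240 → slack +1.126/-0.876; half-tol=0.335, Σhalf²=0.369381
Nominal = 10.870. Worst-case = [10.870 - 0.876, 10.870 + 1.126] = [9.994, 11.996]. RSS = √0.369381 = 0.608.

nominal=10.870 wc=[9.994,11.996] rss=0.608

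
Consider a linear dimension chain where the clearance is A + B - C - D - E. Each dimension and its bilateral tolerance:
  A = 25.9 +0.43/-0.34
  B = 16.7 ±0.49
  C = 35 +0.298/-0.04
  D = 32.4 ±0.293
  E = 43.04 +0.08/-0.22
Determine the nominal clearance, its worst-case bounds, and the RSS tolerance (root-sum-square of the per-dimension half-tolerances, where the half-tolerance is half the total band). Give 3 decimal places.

nominal=-67.840 wc=[-69.341,-66.367] rss=0.725

Stack each dimension's contribution:
  +A: nom +25.900 → Σnom=25.900; wc +0.430/-0.340 → slack +0.430/-0.340; half-tol=0.385, Σhalf²=0.148225
  +B: nom +16.700 → Σnom=42.600; wc +0.490/-0.490 → slack +0.920/-0.830; half-tol=0.490, Σhalf²=0.388325
  -C: nom -35.000 → Σnom=7.600; wc +0.040/-0.298 → slack +0.960/-1.128; half-tol=0.169, Σhalf²=0.416886
  -D: nom -32.400 → Σnom=-24.800; wc +0.293/-0.293 → slack +1.253/-1.421; half-tol=0.293, Σhalf²=0.502735
  -E: nom -43.040 → Σnom=-67.840; wc +0.220/-0.080 → slack +1.473/-1.501; half-tol=0.150, Σhalf²=0.525235
Nominal = -67.840. Worst-case = [-67.840 - 1.501, -67.840 + 1.473] = [-69.341, -66.367]. RSS = √0.525235 = 0.725.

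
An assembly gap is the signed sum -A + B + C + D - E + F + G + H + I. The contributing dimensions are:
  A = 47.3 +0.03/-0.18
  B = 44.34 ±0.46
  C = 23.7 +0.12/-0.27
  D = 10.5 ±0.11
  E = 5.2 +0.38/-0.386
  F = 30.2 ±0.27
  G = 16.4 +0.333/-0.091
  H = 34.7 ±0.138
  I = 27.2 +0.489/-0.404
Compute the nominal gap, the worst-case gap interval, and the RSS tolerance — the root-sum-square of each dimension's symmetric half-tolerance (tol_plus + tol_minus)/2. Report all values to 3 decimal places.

Stack each dimension's contribution:
  -A: nom -47.300 → Σnom=-47.300; wc +0.180/-0.030 → slack +0.180/-0.030; half-tol=0.105, Σhalf²=0.011025
  +B: nom +44.340 → Σnom=-2.960; wc +0.460/-0.460 → slack +0.640/-0.490; half-tol=0.460, Σhalf²=0.222625
  +C: nom +23.700 → Σnom=20.740; wc +0.120/-0.270 → slack +0.760/-0.760; half-tol=0.195, Σhalf²=0.260650
  +D: nom +10.500 → Σnom=31.240; wc +0.110/-0.110 → slack +0.870/-0.870; half-tol=0.110, Σhalf²=0.272750
  -E: nom -5.200 → Σnom=26.040; wc +0.386/-0.380 → slack +1.256/-1.250; half-tol=0.383, Σhalf²=0.419439
  +F: nom +30.200 → Σnom=56.240; wc +0.270/-0.270 → slack +1.526/-1.520; half-tol=0.270, Σhalf²=0.492339
  +G: nom +16.400 → Σnom=72.640; wc +0.333/-0.091 → slack +1.859/-1.611; half-tol=0.212, Σhalf²=0.537283
  +H: nom +34.700 → Σnom=107.340; wc +0.138/-0.138 → slack +1.997/-1.749; half-tol=0.138, Σhalf²=0.556327
  +I: nom +27.200 → Σnom=134.540; wc +0.489/-0.404 → slack +2.486/-2.153; half-tol=0.447, Σhalf²=0.755689
Nominal = 134.540. Worst-case = [134.540 - 2.153, 134.540 + 2.486] = [132.387, 137.026]. RSS = √0.755689 = 0.869.

nominal=134.540 wc=[132.387,137.026] rss=0.869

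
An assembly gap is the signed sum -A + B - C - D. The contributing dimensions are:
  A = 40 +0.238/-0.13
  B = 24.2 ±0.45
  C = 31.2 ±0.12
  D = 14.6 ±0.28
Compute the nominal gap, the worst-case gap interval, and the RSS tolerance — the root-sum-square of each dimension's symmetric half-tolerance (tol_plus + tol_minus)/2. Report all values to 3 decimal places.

nominal=-61.600 wc=[-62.688,-60.620] rss=0.574

Stack each dimension's contribution:
  -A: nom -40.000 → Σnom=-40.000; wc +0.130/-0.238 → slack +0.130/-0.238; half-tol=0.184, Σhalf²=0.033856
  +B: nom +24.200 → Σnom=-15.800; wc +0.450/-0.450 → slack +0.580/-0.688; half-tol=0.450, Σhalf²=0.236356
  -C: nom -31.200 → Σnom=-47.000; wc +0.120/-0.120 → slack +0.700/-0.808; half-tol=0.120, Σhalf²=0.250756
  -D: nom -14.600 → Σnom=-61.600; wc +0.280/-0.280 → slack +0.980/-1.088; half-tol=0.280, Σhalf²=0.329156
Nominal = -61.600. Worst-case = [-61.600 - 1.088, -61.600 + 0.980] = [-62.688, -60.620]. RSS = √0.329156 = 0.574.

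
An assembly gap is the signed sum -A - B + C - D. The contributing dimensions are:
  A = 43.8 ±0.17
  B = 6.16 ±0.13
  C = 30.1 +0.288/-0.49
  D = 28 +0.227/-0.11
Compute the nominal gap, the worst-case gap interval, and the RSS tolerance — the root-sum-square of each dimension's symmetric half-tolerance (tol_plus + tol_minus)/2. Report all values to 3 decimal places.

Stack each dimension's contribution:
  -A: nom -43.800 → Σnom=-43.800; wc +0.170/-0.170 → slack +0.170/-0.170; half-tol=0.170, Σhalf²=0.028900
  -B: nom -6.160 → Σnom=-49.960; wc +0.130/-0.130 → slack +0.300/-0.300; half-tol=0.130, Σhalf²=0.045800
  +C: nom +30.100 → Σnom=-19.860; wc +0.288/-0.490 → slack +0.588/-0.790; half-tol=0.389, Σhalf²=0.197121
  -D: nom -28.000 → Σnom=-47.860; wc +0.110/-0.227 → slack +0.698/-1.017; half-tol=0.169, Σhalf²=0.225513
Nominal = -47.860. Worst-case = [-47.860 - 1.017, -47.860 + 0.698] = [-48.877, -47.162]. RSS = √0.225513 = 0.475.

nominal=-47.860 wc=[-48.877,-47.162] rss=0.475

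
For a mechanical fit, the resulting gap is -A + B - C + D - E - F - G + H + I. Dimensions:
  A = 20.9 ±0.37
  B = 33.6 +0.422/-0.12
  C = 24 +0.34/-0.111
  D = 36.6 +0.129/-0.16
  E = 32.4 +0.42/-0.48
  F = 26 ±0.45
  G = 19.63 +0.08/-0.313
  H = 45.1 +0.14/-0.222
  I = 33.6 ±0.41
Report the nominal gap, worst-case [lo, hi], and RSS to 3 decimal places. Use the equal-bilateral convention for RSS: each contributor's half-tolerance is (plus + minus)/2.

Stack each dimension's contribution:
  -A: nom -20.900 → Σnom=-20.900; wc +0.370/-0.370 → slack +0.370/-0.370; half-tol=0.370, Σhalf²=0.136900
  +B: nom +33.600 → Σnom=12.700; wc +0.422/-0.120 → slack +0.792/-0.490; half-tol=0.271, Σhalf²=0.210341
  -C: nom -24.000 → Σnom=-11.300; wc +0.111/-0.340 → slack +0.903/-0.830; half-tol=0.226, Σhalf²=0.261191
  +D: nom +36.600 → Σnom=25.300; wc +0.129/-0.160 → slack +1.032/-0.990; half-tol=0.145, Σhalf²=0.282071
  -E: nom -32.400 → Σnom=-7.100; wc +0.480/-0.420 → slack +1.512/-1.410; half-tol=0.450, Σhalf²=0.484571
  -F: nom -26.000 → Σnom=-33.100; wc +0.450/-0.450 → slack +1.962/-1.860; half-tol=0.450, Σhalf²=0.687071
  -G: nom -19.630 → Σnom=-52.730; wc +0.313/-0.080 → slack +2.275/-1.940; half-tol=0.197, Σhalf²=0.725684
  +H: nom +45.100 → Σnom=-7.630; wc +0.140/-0.222 → slack +2.415/-2.162; half-tol=0.181, Σhalf²=0.758445
  +I: nom +33.600 → Σnom=25.970; wc +0.410/-0.410 → slack +2.825/-2.572; half-tol=0.410, Σhalf²=0.926545
Nominal = 25.970. Worst-case = [25.970 - 2.572, 25.970 + 2.825] = [23.398, 28.795]. RSS = √0.926545 = 0.963.

nominal=25.970 wc=[23.398,28.795] rss=0.963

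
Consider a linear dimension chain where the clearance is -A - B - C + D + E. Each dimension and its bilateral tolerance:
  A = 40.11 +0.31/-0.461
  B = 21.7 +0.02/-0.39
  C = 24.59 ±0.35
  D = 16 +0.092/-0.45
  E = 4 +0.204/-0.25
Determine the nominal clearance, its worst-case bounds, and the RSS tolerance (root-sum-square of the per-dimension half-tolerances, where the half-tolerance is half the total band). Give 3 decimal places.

Stack each dimension's contribution:
  -A: nom -40.110 → Σnom=-40.110; wc +0.461/-0.310 → slack +0.461/-0.310; half-tol=0.386, Σhalf²=0.148610
  -B: nom -21.700 → Σnom=-61.810; wc +0.390/-0.020 → slack +0.851/-0.330; half-tol=0.205, Σhalf²=0.190635
  -C: nom -24.590 → Σnom=-86.400; wc +0.350/-0.350 → slack +1.201/-0.680; half-tol=0.350, Σhalf²=0.313135
  +D: nom +16.000 → Σnom=-70.400; wc +0.092/-0.450 → slack +1.293/-1.130; half-tol=0.271, Σhalf²=0.386576
  +E: nom +4.000 → Σnom=-66.400; wc +0.204/-0.250 → slack +1.497/-1.380; half-tol=0.227, Σhalf²=0.438105
Nominal = -66.400. Worst-case = [-66.400 - 1.380, -66.400 + 1.497] = [-67.780, -64.903]. RSS = √0.438105 = 0.662.

nominal=-66.400 wc=[-67.780,-64.903] rss=0.662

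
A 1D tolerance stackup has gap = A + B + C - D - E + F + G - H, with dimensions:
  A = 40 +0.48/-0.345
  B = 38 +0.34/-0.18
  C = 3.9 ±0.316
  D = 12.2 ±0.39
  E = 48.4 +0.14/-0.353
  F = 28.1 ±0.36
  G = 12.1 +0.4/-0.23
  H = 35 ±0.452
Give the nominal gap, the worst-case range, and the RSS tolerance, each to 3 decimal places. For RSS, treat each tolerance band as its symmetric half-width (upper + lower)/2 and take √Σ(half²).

Stack each dimension's contribution:
  +A: nom +40.000 → Σnom=40.000; wc +0.480/-0.345 → slack +0.480/-0.345; half-tol=0.412, Σhalf²=0.170156
  +B: nom +38.000 → Σnom=78.000; wc +0.340/-0.180 → slack +0.820/-0.525; half-tol=0.260, Σhalf²=0.237756
  +C: nom +3.900 → Σnom=81.900; wc +0.316/-0.316 → slack +1.136/-0.841; half-tol=0.316, Σhalf²=0.337612
  -D: nom -12.200 → Σnom=69.700; wc +0.390/-0.390 → slack +1.526/-1.231; half-tol=0.390, Σhalf²=0.489712
  -E: nom -48.400 → Σnom=21.300; wc +0.353/-0.140 → slack +1.879/-1.371; half-tol=0.246, Σhalf²=0.550474
  +F: nom +28.100 → Σnom=49.400; wc +0.360/-0.360 → slack +2.239/-1.731; half-tol=0.360, Σhalf²=0.680074
  +G: nom +12.100 → Σnom=61.500; wc +0.400/-0.230 → slack +2.639/-1.961; half-tol=0.315, Σhalf²=0.779299
  -H: nom -35.000 → Σnom=26.500; wc +0.452/-0.452 → slack +3.091/-2.413; half-tol=0.452, Σhalf²=0.983603
Nominal = 26.500. Worst-case = [26.500 - 2.413, 26.500 + 3.091] = [24.087, 29.591]. RSS = √0.983603 = 0.992.

nominal=26.500 wc=[24.087,29.591] rss=0.992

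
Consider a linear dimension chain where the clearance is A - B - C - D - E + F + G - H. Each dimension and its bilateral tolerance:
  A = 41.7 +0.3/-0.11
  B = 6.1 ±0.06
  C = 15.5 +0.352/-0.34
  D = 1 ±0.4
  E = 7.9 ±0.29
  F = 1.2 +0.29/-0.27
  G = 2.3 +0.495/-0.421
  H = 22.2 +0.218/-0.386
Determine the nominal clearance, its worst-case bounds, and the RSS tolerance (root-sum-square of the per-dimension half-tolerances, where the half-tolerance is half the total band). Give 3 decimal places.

nominal=-7.500 wc=[-9.621,-4.939] rss=0.888

Stack each dimension's contribution:
  +A: nom +41.700 → Σnom=41.700; wc +0.300/-0.110 → slack +0.300/-0.110; half-tol=0.205, Σhalf²=0.042025
  -B: nom -6.100 → Σnom=35.600; wc +0.060/-0.060 → slack +0.360/-0.170; half-tol=0.060, Σhalf²=0.045625
  -C: nom -15.500 → Σnom=20.100; wc +0.340/-0.352 → slack +0.700/-0.522; half-tol=0.346, Σhalf²=0.165341
  -D: nom -1.000 → Σnom=19.100; wc +0.400/-0.400 → slack +1.100/-0.922; half-tol=0.400, Σhalf²=0.325341
  -E: nom -7.900 → Σnom=11.200; wc +0.290/-0.290 → slack +1.390/-1.212; half-tol=0.290, Σhalf²=0.409441
  +F: nom +1.200 → Σnom=12.400; wc +0.290/-0.270 → slack +1.680/-1.482; half-tol=0.280, Σhalf²=0.487841
  +G: nom +2.300 → Σnom=14.700; wc +0.495/-0.421 → slack +2.175/-1.903; half-tol=0.458, Σhalf²=0.697605
  -H: nom -22.200 → Σnom=-7.500; wc +0.386/-0.218 → slack +2.561/-2.121; half-tol=0.302, Σhalf²=0.788809
Nominal = -7.500. Worst-case = [-7.500 - 2.121, -7.500 + 2.561] = [-9.621, -4.939]. RSS = √0.788809 = 0.888.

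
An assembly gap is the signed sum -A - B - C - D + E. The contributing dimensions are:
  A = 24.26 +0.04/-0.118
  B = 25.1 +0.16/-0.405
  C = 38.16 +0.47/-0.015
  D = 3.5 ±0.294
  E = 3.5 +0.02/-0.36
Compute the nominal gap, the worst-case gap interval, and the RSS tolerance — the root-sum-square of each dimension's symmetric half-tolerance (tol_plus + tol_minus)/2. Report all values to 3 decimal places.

nominal=-87.520 wc=[-88.844,-86.668] rss=0.517

Stack each dimension's contribution:
  -A: nom -24.260 → Σnom=-24.260; wc +0.118/-0.040 → slack +0.118/-0.040; half-tol=0.079, Σhalf²=0.006241
  -B: nom -25.100 → Σnom=-49.360; wc +0.405/-0.160 → slack +0.523/-0.200; half-tol=0.283, Σhalf²=0.086047
  -C: nom -38.160 → Σnom=-87.520; wc +0.015/-0.470 → slack +0.538/-0.670; half-tol=0.242, Σhalf²=0.144854
  -D: nom -3.500 → Σnom=-91.020; wc +0.294/-0.294 → slack +0.832/-0.964; half-tol=0.294, Σhalf²=0.231290
  +E: nom +3.500 → Σnom=-87.520; wc +0.020/-0.360 → slack +0.852/-1.324; half-tol=0.190, Σhalf²=0.267390
Nominal = -87.520. Worst-case = [-87.520 - 1.324, -87.520 + 0.852] = [-88.844, -86.668]. RSS = √0.267390 = 0.517.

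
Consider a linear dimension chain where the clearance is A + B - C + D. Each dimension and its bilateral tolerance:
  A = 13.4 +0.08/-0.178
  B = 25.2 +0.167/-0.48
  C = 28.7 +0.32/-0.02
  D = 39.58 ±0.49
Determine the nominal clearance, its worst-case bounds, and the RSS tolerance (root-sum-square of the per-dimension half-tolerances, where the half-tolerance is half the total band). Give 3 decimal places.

Stack each dimension's contribution:
  +A: nom +13.400 → Σnom=13.400; wc +0.080/-0.178 → slack +0.080/-0.178; half-tol=0.129, Σhalf²=0.016641
  +B: nom +25.200 → Σnom=38.600; wc +0.167/-0.480 → slack +0.247/-0.658; half-tol=0.324, Σhalf²=0.121293
  -C: nom -28.700 → Σnom=9.900; wc +0.020/-0.320 → slack +0.267/-0.978; half-tol=0.170, Σhalf²=0.150193
  +D: nom +39.580 → Σnom=49.480; wc +0.490/-0.490 → slack +0.757/-1.468; half-tol=0.490, Σhalf²=0.390293
Nominal = 49.480. Worst-case = [49.480 - 1.468, 49.480 + 0.757] = [48.012, 50.237]. RSS = √0.390293 = 0.625.

nominal=49.480 wc=[48.012,50.237] rss=0.625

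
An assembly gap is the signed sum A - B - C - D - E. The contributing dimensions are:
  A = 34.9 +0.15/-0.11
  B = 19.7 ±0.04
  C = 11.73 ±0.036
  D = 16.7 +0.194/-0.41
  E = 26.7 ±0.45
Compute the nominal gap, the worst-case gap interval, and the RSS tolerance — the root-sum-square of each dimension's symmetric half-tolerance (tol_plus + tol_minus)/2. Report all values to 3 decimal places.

Stack each dimension's contribution:
  +A: nom +34.900 → Σnom=34.900; wc +0.150/-0.110 → slack +0.150/-0.110; half-tol=0.130, Σhalf²=0.016900
  -B: nom -19.700 → Σnom=15.200; wc +0.040/-0.040 → slack +0.190/-0.150; half-tol=0.040, Σhalf²=0.018500
  -C: nom -11.730 → Σnom=3.470; wc +0.036/-0.036 → slack +0.226/-0.186; half-tol=0.036, Σhalf²=0.019796
  -D: nom -16.700 → Σnom=-13.230; wc +0.410/-0.194 → slack +0.636/-0.380; half-tol=0.302, Σhalf²=0.111000
  -E: nom -26.700 → Σnom=-39.930; wc +0.450/-0.450 → slack +1.086/-0.830; half-tol=0.450, Σhalf²=0.313500
Nominal = -39.930. Worst-case = [-39.930 - 0.830, -39.930 + 1.086] = [-40.760, -38.844]. RSS = √0.313500 = 0.560.

nominal=-39.930 wc=[-40.760,-38.844] rss=0.560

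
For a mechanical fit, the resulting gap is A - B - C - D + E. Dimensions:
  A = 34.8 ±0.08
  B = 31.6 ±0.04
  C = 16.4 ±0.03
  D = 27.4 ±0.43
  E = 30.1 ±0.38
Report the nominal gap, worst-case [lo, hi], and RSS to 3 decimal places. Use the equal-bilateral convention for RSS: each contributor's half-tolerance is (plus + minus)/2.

nominal=-10.500 wc=[-11.460,-9.540] rss=0.582

Stack each dimension's contribution:
  +A: nom +34.800 → Σnom=34.800; wc +0.080/-0.080 → slack +0.080/-0.080; half-tol=0.080, Σhalf²=0.006400
  -B: nom -31.600 → Σnom=3.200; wc +0.040/-0.040 → slack +0.120/-0.120; half-tol=0.040, Σhalf²=0.008000
  -C: nom -16.400 → Σnom=-13.200; wc +0.030/-0.030 → slack +0.150/-0.150; half-tol=0.030, Σhalf²=0.008900
  -D: nom -27.400 → Σnom=-40.600; wc +0.430/-0.430 → slack +0.580/-0.580; half-tol=0.430, Σhalf²=0.193800
  +E: nom +30.100 → Σnom=-10.500; wc +0.380/-0.380 → slack +0.960/-0.960; half-tol=0.380, Σhalf²=0.338200
Nominal = -10.500. Worst-case = [-10.500 - 0.960, -10.500 + 0.960] = [-11.460, -9.540]. RSS = √0.338200 = 0.582.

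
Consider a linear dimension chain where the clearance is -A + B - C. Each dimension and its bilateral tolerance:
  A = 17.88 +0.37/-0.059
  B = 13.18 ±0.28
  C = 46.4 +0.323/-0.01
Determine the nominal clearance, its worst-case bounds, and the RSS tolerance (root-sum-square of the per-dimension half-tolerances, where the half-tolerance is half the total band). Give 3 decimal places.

Stack each dimension's contribution:
  -A: nom -17.880 → Σnom=-17.880; wc +0.059/-0.370 → slack +0.059/-0.370; half-tol=0.214, Σhalf²=0.046010
  +B: nom +13.180 → Σnom=-4.700; wc +0.280/-0.280 → slack +0.339/-0.650; half-tol=0.280, Σhalf²=0.124410
  -C: nom -46.400 → Σnom=-51.100; wc +0.010/-0.323 → slack +0.349/-0.973; half-tol=0.167, Σhalf²=0.152133
Nominal = -51.100. Worst-case = [-51.100 - 0.973, -51.100 + 0.349] = [-52.073, -50.751]. RSS = √0.152133 = 0.390.

nominal=-51.100 wc=[-52.073,-50.751] rss=0.390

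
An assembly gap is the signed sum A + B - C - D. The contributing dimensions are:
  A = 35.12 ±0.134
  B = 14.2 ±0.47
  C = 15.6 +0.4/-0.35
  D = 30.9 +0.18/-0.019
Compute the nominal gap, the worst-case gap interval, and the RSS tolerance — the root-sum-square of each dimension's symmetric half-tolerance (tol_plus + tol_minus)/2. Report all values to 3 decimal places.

nominal=2.820 wc=[1.636,3.793] rss=0.624

Stack each dimension's contribution:
  +A: nom +35.120 → Σnom=35.120; wc +0.134/-0.134 → slack +0.134/-0.134; half-tol=0.134, Σhalf²=0.017956
  +B: nom +14.200 → Σnom=49.320; wc +0.470/-0.470 → slack +0.604/-0.604; half-tol=0.470, Σhalf²=0.238856
  -C: nom -15.600 → Σnom=33.720; wc +0.350/-0.400 → slack +0.954/-1.004; half-tol=0.375, Σhalf²=0.379481
  -D: nom -30.900 → Σnom=2.820; wc +0.019/-0.180 → slack +0.973/-1.184; half-tol=0.099, Σhalf²=0.389381
Nominal = 2.820. Worst-case = [2.820 - 1.184, 2.820 + 0.973] = [1.636, 3.793]. RSS = √0.389381 = 0.624.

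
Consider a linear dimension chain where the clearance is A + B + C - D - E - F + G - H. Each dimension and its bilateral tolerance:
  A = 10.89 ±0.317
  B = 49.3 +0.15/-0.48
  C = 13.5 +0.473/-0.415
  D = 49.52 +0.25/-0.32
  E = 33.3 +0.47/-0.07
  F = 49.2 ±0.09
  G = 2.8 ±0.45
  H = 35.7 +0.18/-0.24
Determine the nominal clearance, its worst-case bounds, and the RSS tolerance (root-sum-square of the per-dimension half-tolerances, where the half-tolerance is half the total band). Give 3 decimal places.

Stack each dimension's contribution:
  +A: nom +10.890 → Σnom=10.890; wc +0.317/-0.317 → slack +0.317/-0.317; half-tol=0.317, Σhalf²=0.100489
  +B: nom +49.300 → Σnom=60.190; wc +0.150/-0.480 → slack +0.467/-0.797; half-tol=0.315, Σhalf²=0.199714
  +C: nom +13.500 → Σnom=73.690; wc +0.473/-0.415 → slack +0.940/-1.212; half-tol=0.444, Σhalf²=0.396850
  -D: nom -49.520 → Σnom=24.170; wc +0.320/-0.250 → slack +1.260/-1.462; half-tol=0.285, Σhalf²=0.478075
  -E: nom -33.300 → Σnom=-9.130; wc +0.070/-0.470 → slack +1.330/-1.932; half-tol=0.270, Σhalf²=0.550975
  -F: nom -49.200 → Σnom=-58.330; wc +0.090/-0.090 → slack +1.420/-2.022; half-tol=0.090, Σhalf²=0.559075
  +G: nom +2.800 → Σnom=-55.530; wc +0.450/-0.450 → slack +1.870/-2.472; half-tol=0.450, Σhalf²=0.761575
  -H: nom -35.700 → Σnom=-91.230; wc +0.240/-0.180 → slack +2.110/-2.652; half-tol=0.210, Σhalf²=0.805675
Nominal = -91.230. Worst-case = [-91.230 - 2.652, -91.230 + 2.110] = [-93.882, -89.120]. RSS = √0.805675 = 0.898.

nominal=-91.230 wc=[-93.882,-89.120] rss=0.898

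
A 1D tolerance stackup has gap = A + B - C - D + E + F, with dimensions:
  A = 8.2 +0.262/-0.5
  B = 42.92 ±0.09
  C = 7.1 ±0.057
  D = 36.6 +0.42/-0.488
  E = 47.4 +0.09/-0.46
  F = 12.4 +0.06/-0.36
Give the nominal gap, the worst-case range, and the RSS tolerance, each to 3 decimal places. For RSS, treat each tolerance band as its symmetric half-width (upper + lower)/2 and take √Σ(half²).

nominal=67.220 wc=[65.333,68.267] rss=0.695

Stack each dimension's contribution:
  +A: nom +8.200 → Σnom=8.200; wc +0.262/-0.500 → slack +0.262/-0.500; half-tol=0.381, Σhalf²=0.145161
  +B: nom +42.920 → Σnom=51.120; wc +0.090/-0.090 → slack +0.352/-0.590; half-tol=0.090, Σhalf²=0.153261
  -C: nom -7.100 → Σnom=44.020; wc +0.057/-0.057 → slack +0.409/-0.647; half-tol=0.057, Σhalf²=0.156510
  -D: nom -36.600 → Σnom=7.420; wc +0.488/-0.420 → slack +0.897/-1.067; half-tol=0.454, Σhalf²=0.362626
  +E: nom +47.400 → Σnom=54.820; wc +0.090/-0.460 → slack +0.987/-1.527; half-tol=0.275, Σhalf²=0.438251
  +F: nom +12.400 → Σnom=67.220; wc +0.060/-0.360 → slack +1.047/-1.887; half-tol=0.210, Σhalf²=0.482351
Nominal = 67.220. Worst-case = [67.220 - 1.887, 67.220 + 1.047] = [65.333, 68.267]. RSS = √0.482351 = 0.695.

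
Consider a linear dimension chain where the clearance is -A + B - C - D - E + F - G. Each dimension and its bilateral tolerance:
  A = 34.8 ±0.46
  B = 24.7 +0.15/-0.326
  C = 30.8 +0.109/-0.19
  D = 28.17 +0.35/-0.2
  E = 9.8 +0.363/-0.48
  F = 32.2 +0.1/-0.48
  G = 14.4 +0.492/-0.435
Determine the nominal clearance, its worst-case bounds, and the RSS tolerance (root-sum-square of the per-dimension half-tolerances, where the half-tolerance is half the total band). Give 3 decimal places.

nominal=-61.070 wc=[-63.650,-59.055] rss=0.918

Stack each dimension's contribution:
  -A: nom -34.800 → Σnom=-34.800; wc +0.460/-0.460 → slack +0.460/-0.460; half-tol=0.460, Σhalf²=0.211600
  +B: nom +24.700 → Σnom=-10.100; wc +0.150/-0.326 → slack +0.610/-0.786; half-tol=0.238, Σhalf²=0.268244
  -C: nom -30.800 → Σnom=-40.900; wc +0.190/-0.109 → slack +0.800/-0.895; half-tol=0.149, Σhalf²=0.290594
  -D: nom -28.170 → Σnom=-69.070; wc +0.200/-0.350 → slack +1.000/-1.245; half-tol=0.275, Σhalf²=0.366219
  -E: nom -9.800 → Σnom=-78.870; wc +0.480/-0.363 → slack +1.480/-1.608; half-tol=0.421, Σhalf²=0.543882
  +F: nom +32.200 → Σnom=-46.670; wc +0.100/-0.480 → slack +1.580/-2.088; half-tol=0.290, Σhalf²=0.627981
  -G: nom -14.400 → Σnom=-61.070; wc +0.435/-0.492 → slack +2.015/-2.580; half-tol=0.464, Σhalf²=0.842814
Nominal = -61.070. Worst-case = [-61.070 - 2.580, -61.070 + 2.015] = [-63.650, -59.055]. RSS = √0.842814 = 0.918.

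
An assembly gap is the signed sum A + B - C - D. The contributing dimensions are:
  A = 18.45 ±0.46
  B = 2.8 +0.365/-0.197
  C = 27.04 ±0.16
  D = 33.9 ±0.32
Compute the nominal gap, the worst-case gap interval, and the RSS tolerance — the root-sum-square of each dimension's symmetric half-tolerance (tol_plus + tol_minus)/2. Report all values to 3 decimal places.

Stack each dimension's contribution:
  +A: nom +18.450 → Σnom=18.450; wc +0.460/-0.460 → slack +0.460/-0.460; half-tol=0.460, Σhalf²=0.211600
  +B: nom +2.800 → Σnom=21.250; wc +0.365/-0.197 → slack +0.825/-0.657; half-tol=0.281, Σhalf²=0.290561
  -C: nom -27.040 → Σnom=-5.790; wc +0.160/-0.160 → slack +0.985/-0.817; half-tol=0.160, Σhalf²=0.316161
  -D: nom -33.900 → Σnom=-39.690; wc +0.320/-0.320 → slack +1.305/-1.137; half-tol=0.320, Σhalf²=0.418561
Nominal = -39.690. Worst-case = [-39.690 - 1.137, -39.690 + 1.305] = [-40.827, -38.385]. RSS = √0.418561 = 0.647.

nominal=-39.690 wc=[-40.827,-38.385] rss=0.647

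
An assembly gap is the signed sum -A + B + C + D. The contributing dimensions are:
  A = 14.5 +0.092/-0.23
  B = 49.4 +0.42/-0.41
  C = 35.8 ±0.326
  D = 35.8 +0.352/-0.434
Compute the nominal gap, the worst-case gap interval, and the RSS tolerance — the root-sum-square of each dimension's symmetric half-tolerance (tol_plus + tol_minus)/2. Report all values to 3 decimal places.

Stack each dimension's contribution:
  -A: nom -14.500 → Σnom=-14.500; wc +0.230/-0.092 → slack +0.230/-0.092; half-tol=0.161, Σhalf²=0.025921
  +B: nom +49.400 → Σnom=34.900; wc +0.420/-0.410 → slack +0.650/-0.502; half-tol=0.415, Σhalf²=0.198146
  +C: nom +35.800 → Σnom=70.700; wc +0.326/-0.326 → slack +0.976/-0.828; half-tol=0.326, Σhalf²=0.304422
  +D: nom +35.800 → Σnom=106.500; wc +0.352/-0.434 → slack +1.328/-1.262; half-tol=0.393, Σhalf²=0.458871
Nominal = 106.500. Worst-case = [106.500 - 1.262, 106.500 + 1.328] = [105.238, 107.828]. RSS = √0.458871 = 0.677.

nominal=106.500 wc=[105.238,107.828] rss=0.677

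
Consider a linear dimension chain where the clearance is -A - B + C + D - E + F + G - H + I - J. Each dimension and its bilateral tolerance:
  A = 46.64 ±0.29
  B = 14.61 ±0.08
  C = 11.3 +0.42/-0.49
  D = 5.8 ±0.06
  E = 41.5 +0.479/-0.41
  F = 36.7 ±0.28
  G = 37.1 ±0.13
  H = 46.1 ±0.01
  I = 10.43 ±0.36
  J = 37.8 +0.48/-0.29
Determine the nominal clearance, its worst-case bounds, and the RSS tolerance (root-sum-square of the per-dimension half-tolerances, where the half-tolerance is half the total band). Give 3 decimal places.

nominal=-85.320 wc=[-87.979,-82.990] rss=0.934

Stack each dimension's contribution:
  -A: nom -46.640 → Σnom=-46.640; wc +0.290/-0.290 → slack +0.290/-0.290; half-tol=0.290, Σhalf²=0.084100
  -B: nom -14.610 → Σnom=-61.250; wc +0.080/-0.080 → slack +0.370/-0.370; half-tol=0.080, Σhalf²=0.090500
  +C: nom +11.300 → Σnom=-49.950; wc +0.420/-0.490 → slack +0.790/-0.860; half-tol=0.455, Σhalf²=0.297525
  +D: nom +5.800 → Σnom=-44.150; wc +0.060/-0.060 → slack +0.850/-0.920; half-tol=0.060, Σhalf²=0.301125
  -E: nom -41.500 → Σnom=-85.650; wc +0.410/-0.479 → slack +1.260/-1.399; half-tol=0.445, Σhalf²=0.498705
  +F: nom +36.700 → Σnom=-48.950; wc +0.280/-0.280 → slack +1.540/-1.679; half-tol=0.280, Σhalf²=0.577105
  +G: nom +37.100 → Σnom=-11.850; wc +0.130/-0.130 → slack +1.670/-1.809; half-tol=0.130, Σhalf²=0.594005
  -H: nom -46.100 → Σnom=-57.950; wc +0.010/-0.010 → slack +1.680/-1.819; half-tol=0.010, Σhalf²=0.594105
  +I: nom +10.430 → Σnom=-47.520; wc +0.360/-0.360 → slack +2.040/-2.179; half-tol=0.360, Σhalf²=0.723705
  -J: nom -37.800 → Σnom=-85.320; wc +0.290/-0.480 → slack +2.330/-2.659; half-tol=0.385, Σhalf²=0.871930
Nominal = -85.320. Worst-case = [-85.320 - 2.659, -85.320 + 2.330] = [-87.979, -82.990]. RSS = √0.871930 = 0.934.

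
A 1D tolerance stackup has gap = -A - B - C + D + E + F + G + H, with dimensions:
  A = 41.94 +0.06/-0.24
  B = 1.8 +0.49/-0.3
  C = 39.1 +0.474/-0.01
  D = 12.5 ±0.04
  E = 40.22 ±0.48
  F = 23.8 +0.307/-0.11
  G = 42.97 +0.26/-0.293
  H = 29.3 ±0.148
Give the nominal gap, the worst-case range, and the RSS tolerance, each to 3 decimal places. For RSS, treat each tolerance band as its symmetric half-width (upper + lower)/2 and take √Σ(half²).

Stack each dimension's contribution:
  -A: nom -41.940 → Σnom=-41.940; wc +0.240/-0.060 → slack +0.240/-0.060; half-tol=0.150, Σhalf²=0.022500
  -B: nom -1.800 → Σnom=-43.740; wc +0.300/-0.490 → slack +0.540/-0.550; half-tol=0.395, Σhalf²=0.178525
  -C: nom -39.100 → Σnom=-82.840; wc +0.010/-0.474 → slack +0.550/-1.024; half-tol=0.242, Σhalf²=0.237089
  +D: nom +12.500 → Σnom=-70.340; wc +0.040/-0.040 → slack +0.590/-1.064; half-tol=0.040, Σhalf²=0.238689
  +E: nom +40.220 → Σnom=-30.120; wc +0.480/-0.480 → slack +1.070/-1.544; half-tol=0.480, Σhalf²=0.469089
  +F: nom +23.800 → Σnom=-6.320; wc +0.307/-0.110 → slack +1.377/-1.654; half-tol=0.208, Σhalf²=0.512561
  +G: nom +42.970 → Σnom=36.650; wc +0.260/-0.293 → slack +1.637/-1.947; half-tol=0.276, Σhalf²=0.589013
  +H: nom +29.300 → Σnom=65.950; wc +0.148/-0.148 → slack +1.785/-2.095; half-tol=0.148, Σhalf²=0.610918
Nominal = 65.950. Worst-case = [65.950 - 2.095, 65.950 + 1.785] = [63.855, 67.735]. RSS = √0.610918 = 0.782.

nominal=65.950 wc=[63.855,67.735] rss=0.782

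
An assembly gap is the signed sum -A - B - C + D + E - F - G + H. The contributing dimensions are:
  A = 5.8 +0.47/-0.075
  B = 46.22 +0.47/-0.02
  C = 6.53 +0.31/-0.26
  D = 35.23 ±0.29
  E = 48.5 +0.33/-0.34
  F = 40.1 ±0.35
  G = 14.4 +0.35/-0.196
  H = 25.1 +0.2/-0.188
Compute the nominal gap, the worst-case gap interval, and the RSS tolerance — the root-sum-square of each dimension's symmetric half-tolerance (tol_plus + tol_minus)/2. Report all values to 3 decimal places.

Stack each dimension's contribution:
  -A: nom -5.800 → Σnom=-5.800; wc +0.075/-0.470 → slack +0.075/-0.470; half-tol=0.272, Σhalf²=0.074256
  -B: nom -46.220 → Σnom=-52.020; wc +0.020/-0.470 → slack +0.095/-0.940; half-tol=0.245, Σhalf²=0.134281
  -C: nom -6.530 → Σnom=-58.550; wc +0.260/-0.310 → slack +0.355/-1.250; half-tol=0.285, Σhalf²=0.215506
  +D: nom +35.230 → Σnom=-23.320; wc +0.290/-0.290 → slack +0.645/-1.540; half-tol=0.290, Σhalf²=0.299606
  +E: nom +48.500 → Σnom=25.180; wc +0.330/-0.340 → slack +0.975/-1.880; half-tol=0.335, Σhalf²=0.411831
  -F: nom -40.100 → Σnom=-14.920; wc +0.350/-0.350 → slack +1.325/-2.230; half-tol=0.350, Σhalf²=0.534331
  -G: nom -14.400 → Σnom=-29.320; wc +0.196/-0.350 → slack +1.521/-2.580; half-tol=0.273, Σhalf²=0.608860
  +H: nom +25.100 → Σnom=-4.220; wc +0.200/-0.188 → slack +1.721/-2.768; half-tol=0.194, Σhalf²=0.646496
Nominal = -4.220. Worst-case = [-4.220 - 2.768, -4.220 + 1.721] = [-6.988, -2.499]. RSS = √0.646496 = 0.804.

nominal=-4.220 wc=[-6.988,-2.499] rss=0.804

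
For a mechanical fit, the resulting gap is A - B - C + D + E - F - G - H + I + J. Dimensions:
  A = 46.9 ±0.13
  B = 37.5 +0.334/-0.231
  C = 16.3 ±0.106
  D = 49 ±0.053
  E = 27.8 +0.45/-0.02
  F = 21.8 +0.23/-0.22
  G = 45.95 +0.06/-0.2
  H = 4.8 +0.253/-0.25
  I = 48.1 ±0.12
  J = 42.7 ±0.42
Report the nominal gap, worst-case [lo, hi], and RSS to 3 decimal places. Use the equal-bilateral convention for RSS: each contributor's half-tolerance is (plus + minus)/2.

Stack each dimension's contribution:
  +A: nom +46.900 → Σnom=46.900; wc +0.130/-0.130 → slack +0.130/-0.130; half-tol=0.130, Σhalf²=0.016900
  -B: nom -37.500 → Σnom=9.400; wc +0.231/-0.334 → slack +0.361/-0.464; half-tol=0.283, Σhalf²=0.096706
  -C: nom -16.300 → Σnom=-6.900; wc +0.106/-0.106 → slack +0.467/-0.570; half-tol=0.106, Σhalf²=0.107942
  +D: nom +49.000 → Σnom=42.100; wc +0.053/-0.053 → slack +0.520/-0.623; half-tol=0.053, Σhalf²=0.110751
  +E: nom +27.800 → Σnom=69.900; wc +0.450/-0.020 → slack +0.970/-0.643; half-tol=0.235, Σhalf²=0.165976
  -F: nom -21.800 → Σnom=48.100; wc +0.220/-0.230 → slack +1.190/-0.873; half-tol=0.225, Σhalf²=0.216601
  -G: nom -45.950 → Σnom=2.150; wc +0.200/-0.060 → slack +1.390/-0.933; half-tol=0.130, Σhalf²=0.233501
  -H: nom -4.800 → Σnom=-2.650; wc +0.250/-0.253 → slack +1.640/-1.186; half-tol=0.252, Σhalf²=0.296754
  +I: nom +48.100 → Σnom=45.450; wc +0.120/-0.120 → slack +1.760/-1.306; half-tol=0.120, Σhalf²=0.311154
  +J: nom +42.700 → Σnom=88.150; wc +0.420/-0.420 → slack +2.180/-1.726; half-tol=0.420, Σhalf²=0.487554
Nominal = 88.150. Worst-case = [88.150 - 1.726, 88.150 + 2.180] = [86.424, 90.330]. RSS = √0.487554 = 0.698.

nominal=88.150 wc=[86.424,90.330] rss=0.698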